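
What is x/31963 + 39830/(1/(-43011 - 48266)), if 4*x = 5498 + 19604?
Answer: -232406994572109/63926 ≈ -3.6356e+9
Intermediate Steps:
x = 12551/2 (x = (5498 + 19604)/4 = (1/4)*25102 = 12551/2 ≈ 6275.5)
x/31963 + 39830/(1/(-43011 - 48266)) = (12551/2)/31963 + 39830/(1/(-43011 - 48266)) = (12551/2)*(1/31963) + 39830/(1/(-91277)) = 12551/63926 + 39830/(-1/91277) = 12551/63926 + 39830*(-91277) = 12551/63926 - 3635562910 = -232406994572109/63926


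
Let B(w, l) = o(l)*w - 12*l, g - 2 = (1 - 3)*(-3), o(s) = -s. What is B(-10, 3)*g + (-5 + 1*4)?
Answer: -49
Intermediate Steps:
g = 8 (g = 2 + (1 - 3)*(-3) = 2 - 2*(-3) = 2 + 6 = 8)
B(w, l) = -12*l - l*w (B(w, l) = (-l)*w - 12*l = -l*w - 12*l = -12*l - l*w)
B(-10, 3)*g + (-5 + 1*4) = (3*(-12 - 1*(-10)))*8 + (-5 + 1*4) = (3*(-12 + 10))*8 + (-5 + 4) = (3*(-2))*8 - 1 = -6*8 - 1 = -48 - 1 = -49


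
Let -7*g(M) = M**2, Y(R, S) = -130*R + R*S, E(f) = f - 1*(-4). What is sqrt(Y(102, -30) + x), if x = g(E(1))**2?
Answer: I*sqrt(799055)/7 ≈ 127.7*I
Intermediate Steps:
E(f) = 4 + f (E(f) = f + 4 = 4 + f)
g(M) = -M**2/7
x = 625/49 (x = (-(4 + 1)**2/7)**2 = (-1/7*5**2)**2 = (-1/7*25)**2 = (-25/7)**2 = 625/49 ≈ 12.755)
sqrt(Y(102, -30) + x) = sqrt(102*(-130 - 30) + 625/49) = sqrt(102*(-160) + 625/49) = sqrt(-16320 + 625/49) = sqrt(-799055/49) = I*sqrt(799055)/7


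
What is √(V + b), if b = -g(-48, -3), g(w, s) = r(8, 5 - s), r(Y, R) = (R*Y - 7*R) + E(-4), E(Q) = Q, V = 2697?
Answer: √2693 ≈ 51.894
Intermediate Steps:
r(Y, R) = -4 - 7*R + R*Y (r(Y, R) = (R*Y - 7*R) - 4 = (-7*R + R*Y) - 4 = -4 - 7*R + R*Y)
g(w, s) = 1 - s (g(w, s) = -4 - 7*(5 - s) + (5 - s)*8 = -4 + (-35 + 7*s) + (40 - 8*s) = 1 - s)
b = -4 (b = -(1 - 1*(-3)) = -(1 + 3) = -1*4 = -4)
√(V + b) = √(2697 - 4) = √2693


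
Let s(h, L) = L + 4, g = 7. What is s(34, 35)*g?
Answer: 273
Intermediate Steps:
s(h, L) = 4 + L
s(34, 35)*g = (4 + 35)*7 = 39*7 = 273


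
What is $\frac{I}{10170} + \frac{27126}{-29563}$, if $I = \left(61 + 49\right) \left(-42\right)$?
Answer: $- \frac{13748416}{10021857} \approx -1.3718$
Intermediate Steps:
$I = -4620$ ($I = 110 \left(-42\right) = -4620$)
$\frac{I}{10170} + \frac{27126}{-29563} = - \frac{4620}{10170} + \frac{27126}{-29563} = \left(-4620\right) \frac{1}{10170} + 27126 \left(- \frac{1}{29563}\right) = - \frac{154}{339} - \frac{27126}{29563} = - \frac{13748416}{10021857}$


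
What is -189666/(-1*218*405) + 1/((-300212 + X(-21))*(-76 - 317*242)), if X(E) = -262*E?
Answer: 47692107669641/22200796062900 ≈ 2.1482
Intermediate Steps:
-189666/(-1*218*405) + 1/((-300212 + X(-21))*(-76 - 317*242)) = -189666/(-1*218*405) + 1/((-300212 - 262*(-21))*(-76 - 317*242)) = -189666/((-218*405)) + 1/((-300212 + 5502)*(-76 - 76714)) = -189666/(-88290) + 1/(-294710*(-76790)) = -189666*(-1/88290) - 1/294710*(-1/76790) = 10537/4905 + 1/22630780900 = 47692107669641/22200796062900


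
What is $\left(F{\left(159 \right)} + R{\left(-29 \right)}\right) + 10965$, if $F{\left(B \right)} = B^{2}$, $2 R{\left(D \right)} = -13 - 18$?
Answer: $\frac{72461}{2} \approx 36231.0$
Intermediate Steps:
$R{\left(D \right)} = - \frac{31}{2}$ ($R{\left(D \right)} = \frac{-13 - 18}{2} = \frac{1}{2} \left(-31\right) = - \frac{31}{2}$)
$\left(F{\left(159 \right)} + R{\left(-29 \right)}\right) + 10965 = \left(159^{2} - \frac{31}{2}\right) + 10965 = \left(25281 - \frac{31}{2}\right) + 10965 = \frac{50531}{2} + 10965 = \frac{72461}{2}$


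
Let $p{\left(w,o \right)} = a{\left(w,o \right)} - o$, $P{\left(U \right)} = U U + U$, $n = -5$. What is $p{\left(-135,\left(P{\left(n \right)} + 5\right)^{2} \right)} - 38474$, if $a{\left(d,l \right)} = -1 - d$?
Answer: $-38965$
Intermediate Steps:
$P{\left(U \right)} = U + U^{2}$ ($P{\left(U \right)} = U^{2} + U = U + U^{2}$)
$p{\left(w,o \right)} = -1 - o - w$ ($p{\left(w,o \right)} = \left(-1 - w\right) - o = -1 - o - w$)
$p{\left(-135,\left(P{\left(n \right)} + 5\right)^{2} \right)} - 38474 = \left(-1 - \left(- 5 \left(1 - 5\right) + 5\right)^{2} - -135\right) - 38474 = \left(-1 - \left(\left(-5\right) \left(-4\right) + 5\right)^{2} + 135\right) - 38474 = \left(-1 - \left(20 + 5\right)^{2} + 135\right) - 38474 = \left(-1 - 25^{2} + 135\right) - 38474 = \left(-1 - 625 + 135\right) - 38474 = -491 - 38474 = -38965$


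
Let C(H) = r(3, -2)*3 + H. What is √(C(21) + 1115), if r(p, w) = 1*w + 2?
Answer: 4*√71 ≈ 33.705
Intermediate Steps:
r(p, w) = 2 + w (r(p, w) = w + 2 = 2 + w)
C(H) = H (C(H) = (2 - 2)*3 + H = 0*3 + H = 0 + H = H)
√(C(21) + 1115) = √(21 + 1115) = √1136 = 4*√71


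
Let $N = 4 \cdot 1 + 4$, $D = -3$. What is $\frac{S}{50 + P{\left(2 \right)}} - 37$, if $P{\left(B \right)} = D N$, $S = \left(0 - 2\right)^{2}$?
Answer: $- \frac{479}{13} \approx -36.846$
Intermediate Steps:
$N = 8$ ($N = 4 + 4 = 8$)
$S = 4$ ($S = \left(-2\right)^{2} = 4$)
$P{\left(B \right)} = -24$ ($P{\left(B \right)} = \left(-3\right) 8 = -24$)
$\frac{S}{50 + P{\left(2 \right)}} - 37 = \frac{4}{50 - 24} - 37 = \frac{4}{26} - 37 = 4 \cdot \frac{1}{26} - 37 = \frac{2}{13} - 37 = - \frac{479}{13}$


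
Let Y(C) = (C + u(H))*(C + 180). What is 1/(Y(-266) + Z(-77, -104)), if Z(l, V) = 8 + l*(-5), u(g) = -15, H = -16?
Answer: 1/24559 ≈ 4.0718e-5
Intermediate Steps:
Z(l, V) = 8 - 5*l
Y(C) = (-15 + C)*(180 + C) (Y(C) = (C - 15)*(C + 180) = (-15 + C)*(180 + C))
1/(Y(-266) + Z(-77, -104)) = 1/((-2700 + (-266)**2 + 165*(-266)) + (8 - 5*(-77))) = 1/((-2700 + 70756 - 43890) + (8 + 385)) = 1/(24166 + 393) = 1/24559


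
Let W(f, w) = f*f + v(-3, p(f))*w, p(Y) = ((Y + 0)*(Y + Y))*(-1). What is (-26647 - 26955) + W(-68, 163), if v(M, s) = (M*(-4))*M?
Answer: -54846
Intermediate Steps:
p(Y) = -2*Y² (p(Y) = (Y*(2*Y))*(-1) = (2*Y²)*(-1) = -2*Y²)
v(M, s) = -4*M² (v(M, s) = (-4*M)*M = -4*M²)
W(f, w) = f² - 36*w (W(f, w) = f*f + (-4*(-3)²)*w = f² + (-4*9)*w = f² - 36*w)
(-26647 - 26955) + W(-68, 163) = (-26647 - 26955) + ((-68)² - 36*163) = -53602 + (4624 - 5868) = -53602 - 1244 = -54846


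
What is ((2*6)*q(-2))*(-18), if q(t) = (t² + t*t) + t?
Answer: -1296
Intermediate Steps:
q(t) = t + 2*t² (q(t) = (t² + t²) + t = 2*t² + t = t + 2*t²)
((2*6)*q(-2))*(-18) = ((2*6)*(-2*(1 + 2*(-2))))*(-18) = (12*(-2*(1 - 4)))*(-18) = (12*(-2*(-3)))*(-18) = (12*6)*(-18) = 72*(-18) = -1296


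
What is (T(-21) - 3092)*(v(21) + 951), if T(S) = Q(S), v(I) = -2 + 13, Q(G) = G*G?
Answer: -2550262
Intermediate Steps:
Q(G) = G²
v(I) = 11
T(S) = S²
(T(-21) - 3092)*(v(21) + 951) = ((-21)² - 3092)*(11 + 951) = (441 - 3092)*962 = -2651*962 = -2550262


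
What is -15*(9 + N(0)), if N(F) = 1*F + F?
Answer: -135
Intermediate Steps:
N(F) = 2*F (N(F) = F + F = 2*F)
-15*(9 + N(0)) = -15*(9 + 2*0) = -15*(9 + 0) = -15*9 = -135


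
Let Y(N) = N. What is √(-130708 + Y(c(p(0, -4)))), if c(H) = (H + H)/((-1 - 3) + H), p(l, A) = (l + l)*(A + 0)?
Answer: 2*I*√32677 ≈ 361.54*I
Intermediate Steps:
p(l, A) = 2*A*l (p(l, A) = (2*l)*A = 2*A*l)
c(H) = 2*H/(-4 + H) (c(H) = (2*H)/(-4 + H) = 2*H/(-4 + H))
√(-130708 + Y(c(p(0, -4)))) = √(-130708 + 2*(2*(-4)*0)/(-4 + 2*(-4)*0)) = √(-130708 + 2*0/(-4 + 0)) = √(-130708 + 2*0/(-4)) = √(-130708 + 2*0*(-¼)) = √(-130708 + 0) = √(-130708) = 2*I*√32677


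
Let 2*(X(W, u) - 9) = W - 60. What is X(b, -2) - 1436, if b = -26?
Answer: -1470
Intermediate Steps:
X(W, u) = -21 + W/2 (X(W, u) = 9 + (W - 60)/2 = 9 + (-60 + W)/2 = 9 + (-30 + W/2) = -21 + W/2)
X(b, -2) - 1436 = (-21 + (½)*(-26)) - 1436 = (-21 - 13) - 1436 = -34 - 1436 = -1470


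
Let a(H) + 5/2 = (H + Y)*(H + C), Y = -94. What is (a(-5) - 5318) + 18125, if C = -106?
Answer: 47587/2 ≈ 23794.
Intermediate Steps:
a(H) = -5/2 + (-106 + H)*(-94 + H) (a(H) = -5/2 + (H - 94)*(H - 106) = -5/2 + (-94 + H)*(-106 + H) = -5/2 + (-106 + H)*(-94 + H))
(a(-5) - 5318) + 18125 = ((19923/2 + (-5)² - 200*(-5)) - 5318) + 18125 = ((19923/2 + 25 + 1000) - 5318) + 18125 = (21973/2 - 5318) + 18125 = 11337/2 + 18125 = 47587/2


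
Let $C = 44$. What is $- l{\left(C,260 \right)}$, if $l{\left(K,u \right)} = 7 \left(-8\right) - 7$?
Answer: $63$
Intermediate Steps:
$l{\left(K,u \right)} = -63$ ($l{\left(K,u \right)} = -56 - 7 = -63$)
$- l{\left(C,260 \right)} = \left(-1\right) \left(-63\right) = 63$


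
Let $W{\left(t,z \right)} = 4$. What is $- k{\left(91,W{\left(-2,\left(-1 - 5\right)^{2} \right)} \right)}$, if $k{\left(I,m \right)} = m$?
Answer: $-4$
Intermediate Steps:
$- k{\left(91,W{\left(-2,\left(-1 - 5\right)^{2} \right)} \right)} = \left(-1\right) 4 = -4$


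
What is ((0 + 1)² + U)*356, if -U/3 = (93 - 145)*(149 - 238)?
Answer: -4942348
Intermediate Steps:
U = -13884 (U = -3*(93 - 145)*(149 - 238) = -(-156)*(-89) = -3*4628 = -13884)
((0 + 1)² + U)*356 = ((0 + 1)² - 13884)*356 = (1² - 13884)*356 = (1 - 13884)*356 = -13883*356 = -4942348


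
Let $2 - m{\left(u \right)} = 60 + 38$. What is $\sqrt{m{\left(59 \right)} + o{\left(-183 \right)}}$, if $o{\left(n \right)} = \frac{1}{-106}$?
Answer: $\frac{i \sqrt{1078762}}{106} \approx 9.7984 i$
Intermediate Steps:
$o{\left(n \right)} = - \frac{1}{106}$
$m{\left(u \right)} = -96$ ($m{\left(u \right)} = 2 - \left(60 + 38\right) = 2 - 98 = -96$)
$\sqrt{m{\left(59 \right)} + o{\left(-183 \right)}} = \sqrt{-96 - \frac{1}{106}} = \sqrt{- \frac{10177}{106}} = \frac{i \sqrt{1078762}}{106}$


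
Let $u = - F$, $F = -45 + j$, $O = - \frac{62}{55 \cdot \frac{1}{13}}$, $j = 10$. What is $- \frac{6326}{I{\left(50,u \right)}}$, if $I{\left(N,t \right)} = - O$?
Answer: $- \frac{173965}{403} \approx -431.67$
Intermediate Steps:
$O = - \frac{806}{55}$ ($O = - \frac{62}{55 \cdot \frac{1}{13}} = - \frac{62}{\frac{55}{13}} = \left(-62\right) \frac{13}{55} = - \frac{806}{55} \approx -14.655$)
$F = -35$ ($F = -45 + 10 = -35$)
$u = 35$ ($u = \left(-1\right) \left(-35\right) = 35$)
$I{\left(N,t \right)} = \frac{806}{55}$ ($I{\left(N,t \right)} = \left(-1\right) \left(- \frac{806}{55}\right) = \frac{806}{55}$)
$- \frac{6326}{I{\left(50,u \right)}} = - \frac{6326}{\frac{806}{55}} = \left(-6326\right) \frac{55}{806} = - \frac{173965}{403}$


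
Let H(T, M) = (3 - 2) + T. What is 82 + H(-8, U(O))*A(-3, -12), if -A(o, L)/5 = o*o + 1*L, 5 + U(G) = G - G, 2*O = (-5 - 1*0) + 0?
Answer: -23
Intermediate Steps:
O = -5/2 (O = ((-5 - 1*0) + 0)/2 = ((-5 + 0) + 0)/2 = (-5 + 0)/2 = (½)*(-5) = -5/2 ≈ -2.5000)
U(G) = -5 (U(G) = -5 + (G - G) = -5 + 0 = -5)
A(o, L) = -5*L - 5*o² (A(o, L) = -5*(o*o + 1*L) = -5*(o² + L) = -5*(L + o²) = -5*L - 5*o²)
H(T, M) = 1 + T
82 + H(-8, U(O))*A(-3, -12) = 82 + (1 - 8)*(-5*(-12) - 5*(-3)²) = 82 - 7*(60 - 5*9) = 82 - 7*(60 - 45) = 82 - 7*15 = 82 - 105 = -23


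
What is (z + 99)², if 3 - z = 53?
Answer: 2401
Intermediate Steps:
z = -50 (z = 3 - 1*53 = 3 - 53 = -50)
(z + 99)² = (-50 + 99)² = 49² = 2401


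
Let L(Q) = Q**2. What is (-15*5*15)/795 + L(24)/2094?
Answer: -21087/18497 ≈ -1.1400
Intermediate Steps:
(-15*5*15)/795 + L(24)/2094 = (-15*5*15)/795 + 24**2/2094 = -75*15*(1/795) + 576*(1/2094) = -1125*1/795 + 96/349 = -75/53 + 96/349 = -21087/18497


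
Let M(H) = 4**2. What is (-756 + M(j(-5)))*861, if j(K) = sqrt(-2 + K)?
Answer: -637140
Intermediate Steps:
M(H) = 16
(-756 + M(j(-5)))*861 = (-756 + 16)*861 = -740*861 = -637140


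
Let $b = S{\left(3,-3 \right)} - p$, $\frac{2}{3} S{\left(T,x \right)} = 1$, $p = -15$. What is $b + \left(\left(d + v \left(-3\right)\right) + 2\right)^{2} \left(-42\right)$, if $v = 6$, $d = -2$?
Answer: $- \frac{27183}{2} \approx -13592.0$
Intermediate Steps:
$S{\left(T,x \right)} = \frac{3}{2}$ ($S{\left(T,x \right)} = \frac{3}{2} \cdot 1 = \frac{3}{2}$)
$b = \frac{33}{2}$ ($b = \frac{3}{2} - -15 = \frac{3}{2} + 15 = \frac{33}{2} \approx 16.5$)
$b + \left(\left(d + v \left(-3\right)\right) + 2\right)^{2} \left(-42\right) = \frac{33}{2} + \left(\left(-2 + 6 \left(-3\right)\right) + 2\right)^{2} \left(-42\right) = \frac{33}{2} + \left(\left(-2 - 18\right) + 2\right)^{2} \left(-42\right) = \frac{33}{2} + \left(-20 + 2\right)^{2} \left(-42\right) = \frac{33}{2} + \left(-18\right)^{2} \left(-42\right) = \frac{33}{2} + 324 \left(-42\right) = \frac{33}{2} - 13608 = - \frac{27183}{2}$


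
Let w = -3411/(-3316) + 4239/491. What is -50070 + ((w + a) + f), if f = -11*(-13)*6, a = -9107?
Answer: -94936698439/1628156 ≈ -58309.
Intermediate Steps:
w = 15731325/1628156 (w = -3411*(-1/3316) + 4239*(1/491) = 3411/3316 + 4239/491 = 15731325/1628156 ≈ 9.6620)
f = 858 (f = 143*6 = 858)
-50070 + ((w + a) + f) = -50070 + ((15731325/1628156 - 9107) + 858) = -50070 + (-14811885367/1628156 + 858) = -50070 - 13414927519/1628156 = -94936698439/1628156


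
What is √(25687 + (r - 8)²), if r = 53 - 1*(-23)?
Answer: √30311 ≈ 174.10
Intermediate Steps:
r = 76 (r = 53 + 23 = 76)
√(25687 + (r - 8)²) = √(25687 + (76 - 8)²) = √(25687 + 68²) = √(25687 + 4624) = √30311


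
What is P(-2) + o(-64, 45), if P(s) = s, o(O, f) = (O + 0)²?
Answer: 4094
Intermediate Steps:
o(O, f) = O²
P(-2) + o(-64, 45) = -2 + (-64)² = -2 + 4096 = 4094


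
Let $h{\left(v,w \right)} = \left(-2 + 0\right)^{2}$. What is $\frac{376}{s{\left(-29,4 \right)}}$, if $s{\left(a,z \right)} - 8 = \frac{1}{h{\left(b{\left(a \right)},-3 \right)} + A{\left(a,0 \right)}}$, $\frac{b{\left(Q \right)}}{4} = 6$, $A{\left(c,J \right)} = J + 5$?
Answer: $\frac{3384}{73} \approx 46.356$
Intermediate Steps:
$A{\left(c,J \right)} = 5 + J$
$b{\left(Q \right)} = 24$ ($b{\left(Q \right)} = 4 \cdot 6 = 24$)
$h{\left(v,w \right)} = 4$ ($h{\left(v,w \right)} = \left(-2\right)^{2} = 4$)
$s{\left(a,z \right)} = \frac{73}{9}$ ($s{\left(a,z \right)} = 8 + \frac{1}{4 + \left(5 + 0\right)} = 8 + \frac{1}{4 + 5} = 8 + \frac{1}{9} = \frac{73}{9}$)
$\frac{376}{s{\left(-29,4 \right)}} = \frac{376}{\frac{73}{9}} = 376 \cdot \frac{9}{73} = \frac{3384}{73}$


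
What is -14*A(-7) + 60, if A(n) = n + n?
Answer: 256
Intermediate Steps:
A(n) = 2*n
-14*A(-7) + 60 = -28*(-7) + 60 = -14*(-14) + 60 = 196 + 60 = 256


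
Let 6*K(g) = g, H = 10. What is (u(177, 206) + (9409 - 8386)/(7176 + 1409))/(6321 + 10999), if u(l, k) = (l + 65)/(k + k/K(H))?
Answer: 6036877/122522372800 ≈ 4.9272e-5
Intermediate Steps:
K(g) = g/6
u(l, k) = 5*(65 + l)/(8*k) (u(l, k) = (l + 65)/(k + k/(((⅙)*10))) = (65 + l)/(k + k/(5/3)) = (65 + l)/(k + k*(⅗)) = (65 + l)/(k + 3*k/5) = (65 + l)/((8*k/5)) = (65 + l)*(5/(8*k)) = 5*(65 + l)/(8*k))
(u(177, 206) + (9409 - 8386)/(7176 + 1409))/(6321 + 10999) = ((5/8)*(65 + 177)/206 + (9409 - 8386)/(7176 + 1409))/(6321 + 10999) = ((5/8)*(1/206)*242 + 1023/8585)/17320 = (605/824 + 1023*(1/8585))*(1/17320) = (605/824 + 1023/8585)*(1/17320) = (6036877/7074040)*(1/17320) = 6036877/122522372800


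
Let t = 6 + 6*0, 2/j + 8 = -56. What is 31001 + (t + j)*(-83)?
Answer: 976179/32 ≈ 30506.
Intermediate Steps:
j = -1/32 (j = 2/(-8 - 56) = 2/(-64) = 2*(-1/64) = -1/32 ≈ -0.031250)
t = 6 (t = 6 + 0 = 6)
31001 + (t + j)*(-83) = 31001 + (6 - 1/32)*(-83) = 31001 + (191/32)*(-83) = 31001 - 15853/32 = 976179/32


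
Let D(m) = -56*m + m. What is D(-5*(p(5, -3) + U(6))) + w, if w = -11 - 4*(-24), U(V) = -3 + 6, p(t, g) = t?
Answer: 2285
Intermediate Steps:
U(V) = 3
D(m) = -55*m
w = 85 (w = -11 + 96 = 85)
D(-5*(p(5, -3) + U(6))) + w = -(-275)*(5 + 3) + 85 = -(-275)*8 + 85 = -55*(-40) + 85 = 2200 + 85 = 2285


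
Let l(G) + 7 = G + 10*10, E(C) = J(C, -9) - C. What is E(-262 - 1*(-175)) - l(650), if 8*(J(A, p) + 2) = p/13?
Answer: -68441/104 ≈ -658.09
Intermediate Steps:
J(A, p) = -2 + p/104 (J(A, p) = -2 + (p/13)/8 = -2 + p/104)
E(C) = -217/104 - C (E(C) = (-2 + (1/104)*(-9)) - C = (-2 - 9/104) - C = -217/104 - C)
l(G) = 93 + G (l(G) = -7 + (G + 10*10) = -7 + (G + 100) = -7 + (100 + G) = 93 + G)
E(-262 - 1*(-175)) - l(650) = (-217/104 - (-262 - 1*(-175))) - (93 + 650) = (-217/104 - (-262 + 175)) - 1*743 = (-217/104 - 1*(-87)) - 743 = (-217/104 + 87) - 743 = 8831/104 - 743 = -68441/104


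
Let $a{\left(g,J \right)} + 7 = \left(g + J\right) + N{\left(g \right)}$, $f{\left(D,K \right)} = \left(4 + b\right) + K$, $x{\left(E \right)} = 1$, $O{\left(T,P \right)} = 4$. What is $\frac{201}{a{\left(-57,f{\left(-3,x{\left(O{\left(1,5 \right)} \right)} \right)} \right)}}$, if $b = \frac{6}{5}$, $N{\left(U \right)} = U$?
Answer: $- \frac{1005}{574} \approx -1.7509$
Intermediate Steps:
$b = \frac{6}{5}$ ($b = 6 \cdot \frac{1}{5} = \frac{6}{5} \approx 1.2$)
$f{\left(D,K \right)} = \frac{26}{5} + K$ ($f{\left(D,K \right)} = \left(4 + \frac{6}{5}\right) + K = \frac{26}{5} + K$)
$a{\left(g,J \right)} = -7 + J + 2 g$ ($a{\left(g,J \right)} = -7 + \left(\left(g + J\right) + g\right) = -7 + \left(\left(J + g\right) + g\right) = -7 + \left(J + 2 g\right) = -7 + J + 2 g$)
$\frac{201}{a{\left(-57,f{\left(-3,x{\left(O{\left(1,5 \right)} \right)} \right)} \right)}} = \frac{201}{-7 + \left(\frac{26}{5} + 1\right) + 2 \left(-57\right)} = \frac{201}{-7 + \frac{31}{5} - 114} = \frac{201}{- \frac{574}{5}} = 201 \left(- \frac{5}{574}\right) = - \frac{1005}{574}$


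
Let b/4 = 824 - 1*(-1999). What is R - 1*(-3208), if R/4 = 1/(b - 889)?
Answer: 33372828/10403 ≈ 3208.0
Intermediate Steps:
b = 11292 (b = 4*(824 - 1*(-1999)) = 4*(824 + 1999) = 4*2823 = 11292)
R = 4/10403 (R = 4/(11292 - 889) = 4/10403 ≈ 0.00038450)
R - 1*(-3208) = 4/10403 - 1*(-3208) = 4/10403 + 3208 = 33372828/10403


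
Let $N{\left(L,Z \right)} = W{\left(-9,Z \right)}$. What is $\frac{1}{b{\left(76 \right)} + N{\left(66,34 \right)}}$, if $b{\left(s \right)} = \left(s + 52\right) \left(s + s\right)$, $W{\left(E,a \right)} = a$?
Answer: $\frac{1}{19490} \approx 5.1308 \cdot 10^{-5}$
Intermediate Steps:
$N{\left(L,Z \right)} = Z$
$b{\left(s \right)} = 2 s \left(52 + s\right)$ ($b{\left(s \right)} = \left(52 + s\right) 2 s = 2 s \left(52 + s\right)$)
$\frac{1}{b{\left(76 \right)} + N{\left(66,34 \right)}} = \frac{1}{2 \cdot 76 \left(52 + 76\right) + 34} = \frac{1}{2 \cdot 76 \cdot 128 + 34} = \frac{1}{19456 + 34} = \frac{1}{19490}$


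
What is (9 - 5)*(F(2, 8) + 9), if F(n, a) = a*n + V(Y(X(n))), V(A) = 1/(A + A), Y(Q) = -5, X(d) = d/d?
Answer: 498/5 ≈ 99.600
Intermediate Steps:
X(d) = 1
V(A) = 1/(2*A)
F(n, a) = -1/10 + a*n (F(n, a) = a*n + (1/2)/(-5) = a*n + (1/2)*(-1/5) = a*n - 1/10 = -1/10 + a*n)
(9 - 5)*(F(2, 8) + 9) = (9 - 5)*((-1/10 + 8*2) + 9) = 4*((-1/10 + 16) + 9) = 4*(159/10 + 9) = 4*(249/10) = 498/5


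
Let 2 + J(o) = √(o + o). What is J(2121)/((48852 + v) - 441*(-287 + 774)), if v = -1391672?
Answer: 2/1557587 - √4242/1557587 ≈ -4.0531e-5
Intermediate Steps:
J(o) = -2 + √2*√o (J(o) = -2 + √(o + o) = -2 + √(2*o) = -2 + √2*√o)
J(2121)/((48852 + v) - 441*(-287 + 774)) = (-2 + √2*√2121)/((48852 - 1391672) - 441*(-287 + 774)) = (-2 + √4242)/(-1342820 - 441*487) = (-2 + √4242)/(-1342820 - 214767) = (-2 + √4242)/(-1557587) = (-2 + √4242)*(-1/1557587) = 2/1557587 - √4242/1557587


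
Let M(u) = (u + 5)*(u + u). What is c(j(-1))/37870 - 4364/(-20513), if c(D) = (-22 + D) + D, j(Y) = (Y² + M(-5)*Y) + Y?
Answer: 82406697/388413655 ≈ 0.21216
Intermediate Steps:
M(u) = 2*u*(5 + u) (M(u) = (5 + u)*(2*u) = 2*u*(5 + u))
j(Y) = Y + Y² (j(Y) = (Y² + (2*(-5)*(5 - 5))*Y) + Y = (Y² + (2*(-5)*0)*Y) + Y = (Y² + 0*Y) + Y = (Y² + 0) + Y = Y² + Y = Y + Y²)
c(D) = -22 + 2*D
c(j(-1))/37870 - 4364/(-20513) = (-22 + 2*(-(1 - 1)))/37870 - 4364/(-20513) = (-22 + 2*(-1*0))*(1/37870) - 4364*(-1/20513) = (-22 + 2*0)*(1/37870) + 4364/20513 = (-22 + 0)*(1/37870) + 4364/20513 = -22*1/37870 + 4364/20513 = -11/18935 + 4364/20513 = 82406697/388413655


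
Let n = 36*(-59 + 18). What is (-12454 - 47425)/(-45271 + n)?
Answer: 59879/46747 ≈ 1.2809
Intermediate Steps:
n = -1476 (n = 36*(-41) = -1476)
(-12454 - 47425)/(-45271 + n) = (-12454 - 47425)/(-45271 - 1476) = -59879/(-46747) = -59879*(-1/46747) = 59879/46747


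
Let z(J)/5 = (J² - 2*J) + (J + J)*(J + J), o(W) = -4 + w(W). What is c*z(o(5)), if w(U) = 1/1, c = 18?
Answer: 4590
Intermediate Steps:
w(U) = 1
o(W) = -3 (o(W) = -4 + 1 = -3)
z(J) = -10*J + 25*J² (z(J) = 5*((J² - 2*J) + (J + J)*(J + J)) = 5*((J² - 2*J) + (2*J)*(2*J)) = 5*((J² - 2*J) + 4*J²) = 5*(-2*J + 5*J²) = -10*J + 25*J²)
c*z(o(5)) = 18*(5*(-3)*(-2 + 5*(-3))) = 18*(5*(-3)*(-2 - 15)) = 18*(5*(-3)*(-17)) = 18*255 = 4590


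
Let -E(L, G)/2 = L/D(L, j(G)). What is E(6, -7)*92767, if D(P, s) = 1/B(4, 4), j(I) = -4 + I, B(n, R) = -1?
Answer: 1113204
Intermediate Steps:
D(P, s) = -1 (D(P, s) = 1/(-1) = -1)
E(L, G) = 2*L (E(L, G) = -2*L/(-1) = -2*L*(-1) = -(-2)*L = 2*L)
E(6, -7)*92767 = (2*6)*92767 = 12*92767 = 1113204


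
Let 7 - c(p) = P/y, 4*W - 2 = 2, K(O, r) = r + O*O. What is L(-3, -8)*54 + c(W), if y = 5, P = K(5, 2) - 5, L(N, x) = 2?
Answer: 553/5 ≈ 110.60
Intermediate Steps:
K(O, r) = r + O**2
W = 1 (W = 1/2 + (1/4)*2 = 1/2 + 1/2 = 1)
P = 22 (P = (2 + 5**2) - 5 = (2 + 25) - 5 = 27 - 5 = 22)
c(p) = 13/5 (c(p) = 7 - 22/5 = 13/5)
L(-3, -8)*54 + c(W) = 2*54 + 13/5 = 108 + 13/5 = 553/5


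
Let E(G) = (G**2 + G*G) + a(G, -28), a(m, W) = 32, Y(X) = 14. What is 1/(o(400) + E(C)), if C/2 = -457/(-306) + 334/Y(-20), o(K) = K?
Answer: 1147041/6392718914 ≈ 0.00017943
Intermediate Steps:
C = 54301/1071 (C = 2*(-457/(-306) + 334/14) = 2*(-457*(-1/306) + 334*(1/14)) = 2*(457/306 + 167/7) = 2*(54301/2142) = 54301/1071 ≈ 50.701)
E(G) = 32 + 2*G**2 (E(G) = (G**2 + G*G) + 32 = (G**2 + G**2) + 32 = 2*G**2 + 32 = 32 + 2*G**2)
1/(o(400) + E(C)) = 1/(400 + (32 + 2*(54301/1071)**2)) = 1/(400 + (32 + 2*(2948598601/1147041))) = 1/(400 + (32 + 5897197202/1147041)) = 1/(400 + 5933902514/1147041) = 1/(6392718914/1147041) = 1147041/6392718914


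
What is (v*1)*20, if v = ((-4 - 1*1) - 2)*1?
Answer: -140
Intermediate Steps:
v = -7 (v = ((-4 - 1) - 2)*1 = (-5 - 2)*1 = -7*1 = -7)
(v*1)*20 = -7*1*20 = -7*20 = -140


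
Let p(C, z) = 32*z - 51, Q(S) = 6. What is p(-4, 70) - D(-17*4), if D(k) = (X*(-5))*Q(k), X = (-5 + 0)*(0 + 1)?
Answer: 2039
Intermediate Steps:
X = -5 (X = -5*1 = -5)
p(C, z) = -51 + 32*z
D(k) = 150 (D(k) = -5*(-5)*6 = 25*6 = 150)
p(-4, 70) - D(-17*4) = (-51 + 32*70) - 1*150 = (-51 + 2240) - 150 = 2189 - 150 = 2039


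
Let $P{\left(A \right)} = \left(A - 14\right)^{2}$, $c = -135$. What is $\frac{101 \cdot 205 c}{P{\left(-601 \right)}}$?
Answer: $- \frac{303}{41} \approx -7.3902$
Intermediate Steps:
$P{\left(A \right)} = \left(-14 + A\right)^{2}$
$\frac{101 \cdot 205 c}{P{\left(-601 \right)}} = \frac{101 \cdot 205 \left(-135\right)}{\left(-14 - 601\right)^{2}} = \frac{20705 \left(-135\right)}{\left(-615\right)^{2}} = - \frac{2795175}{378225} = \left(-2795175\right) \frac{1}{378225} = - \frac{303}{41}$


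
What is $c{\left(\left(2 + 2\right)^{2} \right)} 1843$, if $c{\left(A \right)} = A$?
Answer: $29488$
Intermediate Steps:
$c{\left(\left(2 + 2\right)^{2} \right)} 1843 = \left(2 + 2\right)^{2} \cdot 1843 = 4^{2} \cdot 1843 = 16 \cdot 1843 = 29488$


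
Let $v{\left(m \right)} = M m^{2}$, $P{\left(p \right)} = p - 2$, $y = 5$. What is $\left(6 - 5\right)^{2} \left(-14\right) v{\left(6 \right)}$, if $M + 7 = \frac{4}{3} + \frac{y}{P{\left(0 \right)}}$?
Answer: $4116$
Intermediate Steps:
$P{\left(p \right)} = -2 + p$ ($P{\left(p \right)} = p - 2 = -2 + p$)
$M = - \frac{49}{6}$ ($M = -7 + \left(\frac{4}{3} + \frac{5}{-2 + 0}\right) = -7 + \left(4 \cdot \frac{1}{3} + \frac{5}{-2}\right) = -7 + \left(\frac{4}{3} + 5 \left(- \frac{1}{2}\right)\right) = -7 + \left(\frac{4}{3} - \frac{5}{2}\right) = -7 - \frac{7}{6} = - \frac{49}{6} \approx -8.1667$)
$v{\left(m \right)} = - \frac{49 m^{2}}{6}$
$\left(6 - 5\right)^{2} \left(-14\right) v{\left(6 \right)} = \left(6 - 5\right)^{2} \left(-14\right) \left(- \frac{49 \cdot 6^{2}}{6}\right) = 1^{2} \left(-14\right) \left(\left(- \frac{49}{6}\right) 36\right) = 1 \left(-14\right) \left(-294\right) = \left(-14\right) \left(-294\right) = 4116$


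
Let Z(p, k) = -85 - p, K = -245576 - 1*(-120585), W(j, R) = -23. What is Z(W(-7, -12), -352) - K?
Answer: 124929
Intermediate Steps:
K = -124991 (K = -245576 + 120585 = -124991)
Z(W(-7, -12), -352) - K = (-85 - 1*(-23)) - 1*(-124991) = (-85 + 23) + 124991 = -62 + 124991 = 124929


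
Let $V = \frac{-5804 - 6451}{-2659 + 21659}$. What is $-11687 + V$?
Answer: $- \frac{2337529}{200} \approx -11688.0$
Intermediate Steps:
$V = - \frac{129}{200}$ ($V = - \frac{12255}{19000} = \left(-12255\right) \frac{1}{19000} = - \frac{129}{200} \approx -0.645$)
$-11687 + V = -11687 - \frac{129}{200} = - \frac{2337529}{200}$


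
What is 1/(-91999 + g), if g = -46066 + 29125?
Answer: -1/108940 ≈ -9.1794e-6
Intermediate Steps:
g = -16941
1/(-91999 + g) = 1/(-91999 - 16941) = 1/(-108940) = -1/108940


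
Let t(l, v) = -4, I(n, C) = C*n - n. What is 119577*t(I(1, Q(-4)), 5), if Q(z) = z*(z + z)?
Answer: -478308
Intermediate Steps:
Q(z) = 2*z² (Q(z) = z*(2*z) = 2*z²)
I(n, C) = -n + C*n
119577*t(I(1, Q(-4)), 5) = 119577*(-4) = -478308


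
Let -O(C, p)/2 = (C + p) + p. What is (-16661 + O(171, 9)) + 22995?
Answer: 5956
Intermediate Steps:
O(C, p) = -4*p - 2*C (O(C, p) = -2*((C + p) + p) = -2*(C + 2*p) = -4*p - 2*C)
(-16661 + O(171, 9)) + 22995 = (-16661 + (-4*9 - 2*171)) + 22995 = (-16661 + (-36 - 342)) + 22995 = (-16661 - 378) + 22995 = -17039 + 22995 = 5956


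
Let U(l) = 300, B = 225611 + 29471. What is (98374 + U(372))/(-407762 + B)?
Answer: -49337/76340 ≈ -0.64628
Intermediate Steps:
B = 255082
(98374 + U(372))/(-407762 + B) = (98374 + 300)/(-407762 + 255082) = 98674/(-152680) = 98674*(-1/152680) = -49337/76340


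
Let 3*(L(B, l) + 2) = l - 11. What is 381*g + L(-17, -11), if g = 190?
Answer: 217142/3 ≈ 72381.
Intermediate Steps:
L(B, l) = -17/3 + l/3 (L(B, l) = -2 + (l - 11)/3 = -2 + (-11 + l)/3 = -2 + (-11/3 + l/3) = -17/3 + l/3)
381*g + L(-17, -11) = 381*190 + (-17/3 + (1/3)*(-11)) = 72390 + (-17/3 - 11/3) = 72390 - 28/3 = 217142/3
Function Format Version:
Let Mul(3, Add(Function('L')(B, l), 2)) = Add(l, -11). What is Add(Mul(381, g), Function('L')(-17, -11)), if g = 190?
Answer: Rational(217142, 3) ≈ 72381.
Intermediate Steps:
Function('L')(B, l) = Add(Rational(-17, 3), Mul(Rational(1, 3), l)) (Function('L')(B, l) = Add(-2, Mul(Rational(1, 3), Add(l, -11))) = Add(-2, Mul(Rational(1, 3), Add(-11, l))) = Add(-2, Add(Rational(-11, 3), Mul(Rational(1, 3), l))) = Add(Rational(-17, 3), Mul(Rational(1, 3), l)))
Add(Mul(381, g), Function('L')(-17, -11)) = Add(Mul(381, 190), Add(Rational(-17, 3), Mul(Rational(1, 3), -11))) = Add(72390, Add(Rational(-17, 3), Rational(-11, 3))) = Add(72390, Rational(-28, 3)) = Rational(217142, 3)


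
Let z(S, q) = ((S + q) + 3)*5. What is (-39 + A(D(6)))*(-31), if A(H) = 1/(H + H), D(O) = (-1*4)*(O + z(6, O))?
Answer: 783463/648 ≈ 1209.0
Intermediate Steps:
z(S, q) = 15 + 5*S + 5*q (z(S, q) = (3 + S + q)*5 = 15 + 5*S + 5*q)
D(O) = -180 - 24*O (D(O) = (-1*4)*(O + (15 + 5*6 + 5*O)) = -4*(O + (15 + 30 + 5*O)) = -4*(O + (45 + 5*O)) = -4*(45 + 6*O) = -180 - 24*O)
A(H) = 1/(2*H)
(-39 + A(D(6)))*(-31) = (-39 + 1/(2*(-180 - 24*6)))*(-31) = (-39 + 1/(2*(-180 - 144)))*(-31) = (-39 + (½)/(-324))*(-31) = (-39 + (½)*(-1/324))*(-31) = (-39 - 1/648)*(-31) = -25273/648*(-31) = 783463/648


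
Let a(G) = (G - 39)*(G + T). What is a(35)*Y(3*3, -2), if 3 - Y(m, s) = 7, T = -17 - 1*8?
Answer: 160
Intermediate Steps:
T = -25 (T = -17 - 8 = -25)
Y(m, s) = -4 (Y(m, s) = 3 - 1*7 = 3 - 7 = -4)
a(G) = (-39 + G)*(-25 + G) (a(G) = (G - 39)*(G - 25) = (-39 + G)*(-25 + G))
a(35)*Y(3*3, -2) = (975 + 35² - 64*35)*(-4) = (975 + 1225 - 2240)*(-4) = -40*(-4) = 160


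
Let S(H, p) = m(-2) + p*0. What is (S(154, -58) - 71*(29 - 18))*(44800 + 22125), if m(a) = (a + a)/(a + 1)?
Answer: -52000725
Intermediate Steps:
m(a) = 2*a/(1 + a) (m(a) = (2*a)/(1 + a) = 2*a/(1 + a))
S(H, p) = 4 (S(H, p) = 2*(-2)/(1 - 2) + p*0 = 2*(-2)/(-1) + 0 = 2*(-2)*(-1) + 0 = 4 + 0 = 4)
(S(154, -58) - 71*(29 - 18))*(44800 + 22125) = (4 - 71*(29 - 18))*(44800 + 22125) = (4 - 71*11)*66925 = (4 - 781)*66925 = -777*66925 = -52000725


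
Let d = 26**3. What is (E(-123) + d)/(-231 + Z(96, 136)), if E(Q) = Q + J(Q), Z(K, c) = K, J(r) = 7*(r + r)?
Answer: -15731/135 ≈ -116.53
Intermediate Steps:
J(r) = 14*r (J(r) = 7*(2*r) = 14*r)
d = 17576
E(Q) = 15*Q (E(Q) = Q + 14*Q = 15*Q)
(E(-123) + d)/(-231 + Z(96, 136)) = (15*(-123) + 17576)/(-231 + 96) = (-1845 + 17576)/(-135) = 15731*(-1/135) = -15731/135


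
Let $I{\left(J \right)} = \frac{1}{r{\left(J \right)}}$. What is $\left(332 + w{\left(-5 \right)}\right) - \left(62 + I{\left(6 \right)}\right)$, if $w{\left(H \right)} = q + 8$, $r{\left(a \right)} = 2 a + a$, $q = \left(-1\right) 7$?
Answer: $\frac{4877}{18} \approx 270.94$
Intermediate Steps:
$q = -7$
$r{\left(a \right)} = 3 a$
$I{\left(J \right)} = \frac{1}{3 J}$
$w{\left(H \right)} = 1$ ($w{\left(H \right)} = -7 + 8 = 1$)
$\left(332 + w{\left(-5 \right)}\right) - \left(62 + I{\left(6 \right)}\right) = \left(332 + 1\right) - \left(62 + \frac{1}{3 \cdot 6}\right) = 333 - \left(62 + \frac{1}{3} \cdot \frac{1}{6}\right) = 333 - \frac{1117}{18} = \frac{4877}{18}$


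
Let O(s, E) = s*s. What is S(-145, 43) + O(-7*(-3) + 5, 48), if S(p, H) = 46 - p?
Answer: 867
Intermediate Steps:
O(s, E) = s²
S(-145, 43) + O(-7*(-3) + 5, 48) = (46 - 1*(-145)) + (-7*(-3) + 5)² = (46 + 145) + (21 + 5)² = 191 + 26² = 191 + 676 = 867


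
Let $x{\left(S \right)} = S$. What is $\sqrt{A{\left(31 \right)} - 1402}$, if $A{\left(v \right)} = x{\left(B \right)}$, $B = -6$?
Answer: $8 i \sqrt{22} \approx 37.523 i$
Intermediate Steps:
$A{\left(v \right)} = -6$
$\sqrt{A{\left(31 \right)} - 1402} = \sqrt{-6 - 1402} = \sqrt{-1408} = 8 i \sqrt{22}$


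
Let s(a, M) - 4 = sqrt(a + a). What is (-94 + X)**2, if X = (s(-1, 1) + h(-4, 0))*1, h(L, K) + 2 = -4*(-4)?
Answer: (76 - I*sqrt(2))**2 ≈ 5774.0 - 214.96*I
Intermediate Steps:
s(a, M) = 4 + sqrt(2)*sqrt(a) (s(a, M) = 4 + sqrt(a + a) = 4 + sqrt(2*a) = 4 + sqrt(2)*sqrt(a))
h(L, K) = 14 (h(L, K) = -2 - 4*(-4) = -2 + 16 = 14)
X = 18 + I*sqrt(2) (X = ((4 + sqrt(2)*sqrt(-1)) + 14)*1 = ((4 + sqrt(2)*I) + 14)*1 = ((4 + I*sqrt(2)) + 14)*1 = (18 + I*sqrt(2))*1 = 18 + I*sqrt(2) ≈ 18.0 + 1.4142*I)
(-94 + X)**2 = (-94 + (18 + I*sqrt(2)))**2 = (-76 + I*sqrt(2))**2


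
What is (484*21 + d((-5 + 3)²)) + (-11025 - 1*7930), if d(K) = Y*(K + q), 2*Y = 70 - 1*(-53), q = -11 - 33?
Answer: -11251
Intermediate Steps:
q = -44
Y = 123/2 (Y = (70 - 1*(-53))/2 = (70 + 53)/2 = (½)*123 = 123/2 ≈ 61.500)
d(K) = -2706 + 123*K/2 (d(K) = 123*(K - 44)/2 = 123*(-44 + K)/2 = -2706 + 123*K/2)
(484*21 + d((-5 + 3)²)) + (-11025 - 1*7930) = (484*21 + (-2706 + 123*(-5 + 3)²/2)) + (-11025 - 1*7930) = (10164 + (-2706 + (123/2)*(-2)²)) + (-11025 - 7930) = (10164 + (-2706 + (123/2)*4)) - 18955 = (10164 + (-2706 + 246)) - 18955 = (10164 - 2460) - 18955 = 7704 - 18955 = -11251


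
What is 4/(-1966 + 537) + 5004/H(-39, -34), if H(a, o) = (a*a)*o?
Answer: -408754/4105517 ≈ -0.099562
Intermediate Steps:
H(a, o) = o*a² (H(a, o) = a²*o = o*a²)
4/(-1966 + 537) + 5004/H(-39, -34) = 4/(-1966 + 537) + 5004/((-34*(-39)²)) = 4/(-1429) + 5004/((-34*1521)) = 4*(-1/1429) + 5004/(-51714) = -4/1429 + 5004*(-1/51714) = -4/1429 - 278/2873 = -408754/4105517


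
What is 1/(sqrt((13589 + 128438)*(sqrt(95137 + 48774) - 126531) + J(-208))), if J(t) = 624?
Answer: 1/sqrt(-17970817713 + 142027*sqrt(143911)) ≈ -7.4708e-6*I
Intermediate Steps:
1/(sqrt((13589 + 128438)*(sqrt(95137 + 48774) - 126531) + J(-208))) = 1/(sqrt((13589 + 128438)*(sqrt(95137 + 48774) - 126531) + 624)) = 1/(sqrt(142027*(sqrt(143911) - 126531) + 624)) = 1/(sqrt(142027*(-126531 + sqrt(143911)) + 624)) = 1/(sqrt((-17970818337 + 142027*sqrt(143911)) + 624)) = 1/(sqrt(-17970817713 + 142027*sqrt(143911))) = 1/sqrt(-17970817713 + 142027*sqrt(143911))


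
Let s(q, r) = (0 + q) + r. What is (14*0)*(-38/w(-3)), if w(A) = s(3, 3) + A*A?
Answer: 0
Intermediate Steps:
s(q, r) = q + r
w(A) = 6 + A**2 (w(A) = (3 + 3) + A*A = 6 + A**2)
(14*0)*(-38/w(-3)) = (14*0)*(-38/(6 + (-3)**2)) = 0*(-38/(6 + 9)) = 0*(-38/15) = 0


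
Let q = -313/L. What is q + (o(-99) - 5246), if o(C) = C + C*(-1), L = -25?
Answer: -130837/25 ≈ -5233.5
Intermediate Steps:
o(C) = 0 (o(C) = C - C = 0)
q = 313/25 (q = -313/(-25) = -313*(-1/25) = 313/25 ≈ 12.520)
q + (o(-99) - 5246) = 313/25 + (0 - 5246) = 313/25 - 5246 = -130837/25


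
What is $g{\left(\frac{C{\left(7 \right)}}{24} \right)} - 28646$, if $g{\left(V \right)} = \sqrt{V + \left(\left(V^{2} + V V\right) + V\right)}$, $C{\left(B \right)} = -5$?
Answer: $-28646 + \frac{i \sqrt{190}}{24} \approx -28646.0 + 0.57434 i$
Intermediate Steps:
$g{\left(V \right)} = \sqrt{2 V + 2 V^{2}}$ ($g{\left(V \right)} = \sqrt{V + \left(\left(V^{2} + V^{2}\right) + V\right)} = \sqrt{V + \left(2 V^{2} + V\right)} = \sqrt{V + \left(V + 2 V^{2}\right)} = \sqrt{2 V + 2 V^{2}}$)
$g{\left(\frac{C{\left(7 \right)}}{24} \right)} - 28646 = \sqrt{2} \sqrt{- \frac{5}{24} \left(1 - \frac{5}{24}\right)} - 28646 = \sqrt{2} \sqrt{\left(-5\right) \frac{1}{24} \left(1 - \frac{5}{24}\right)} - 28646 = \sqrt{2} \sqrt{- \frac{5 \left(1 - \frac{5}{24}\right)}{24}} - 28646 = \sqrt{2} \sqrt{\left(- \frac{5}{24}\right) \frac{19}{24}} - 28646 = \sqrt{2} \sqrt{- \frac{95}{576}} - 28646 = \sqrt{2} \frac{i \sqrt{95}}{24} - 28646 = \frac{i \sqrt{190}}{24} - 28646 = -28646 + \frac{i \sqrt{190}}{24}$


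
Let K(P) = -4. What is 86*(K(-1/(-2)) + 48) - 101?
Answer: 3683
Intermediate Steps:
86*(K(-1/(-2)) + 48) - 101 = 86*(-4 + 48) - 101 = 86*44 - 101 = 3784 - 101 = 3683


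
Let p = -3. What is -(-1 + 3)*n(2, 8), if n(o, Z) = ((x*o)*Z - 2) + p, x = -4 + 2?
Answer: 74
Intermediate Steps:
x = -2
n(o, Z) = -5 - 2*Z*o (n(o, Z) = ((-2*o)*Z - 2) - 3 = (-2*Z*o - 2) - 3 = (-2 - 2*Z*o) - 3 = -5 - 2*Z*o)
-(-1 + 3)*n(2, 8) = -(-1 + 3)*(-5 - 2*8*2) = -2*(-5 - 32) = -2*(-37) = -1*(-74) = 74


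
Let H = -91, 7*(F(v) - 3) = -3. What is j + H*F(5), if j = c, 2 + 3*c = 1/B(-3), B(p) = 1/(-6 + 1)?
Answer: -709/3 ≈ -236.33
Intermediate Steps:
B(p) = -⅕ (B(p) = 1/(-5) = -⅕)
F(v) = 18/7 (F(v) = 3 + (⅐)*(-3) = 3 - 3/7 = 18/7)
c = -7/3 (c = -⅔ + 1/(3*(-⅕)) = -⅔ + (⅓)*(-5) = -⅔ - 5/3 = -7/3 ≈ -2.3333)
j = -7/3 ≈ -2.3333
j + H*F(5) = -7/3 - 91*18/7 = -7/3 - 234 = -709/3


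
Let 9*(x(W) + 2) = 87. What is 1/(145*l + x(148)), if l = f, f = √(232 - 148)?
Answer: -69/15894371 + 2610*√21/15894371 ≈ 0.00074816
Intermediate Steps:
f = 2*√21 (f = √84 = 2*√21 ≈ 9.1651)
l = 2*√21 ≈ 9.1651
x(W) = 23/3 (x(W) = -2 + (⅑)*87 = -2 + 29/3 = 23/3)
1/(145*l + x(148)) = 1/(145*(2*√21) + 23/3) = 1/(290*√21 + 23/3) = 1/(23/3 + 290*√21)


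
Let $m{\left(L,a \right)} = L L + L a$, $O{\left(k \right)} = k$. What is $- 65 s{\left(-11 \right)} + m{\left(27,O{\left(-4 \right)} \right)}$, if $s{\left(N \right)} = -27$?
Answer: $2376$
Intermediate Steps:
$m{\left(L,a \right)} = L^{2} + L a$
$- 65 s{\left(-11 \right)} + m{\left(27,O{\left(-4 \right)} \right)} = \left(-65\right) \left(-27\right) + 27 \left(27 - 4\right) = 1755 + 27 \cdot 23 = 1755 + 621 = 2376$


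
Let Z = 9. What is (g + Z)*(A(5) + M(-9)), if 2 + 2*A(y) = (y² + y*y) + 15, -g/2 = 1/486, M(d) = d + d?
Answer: 1093/9 ≈ 121.44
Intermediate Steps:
M(d) = 2*d
g = -1/243 (g = -2/486 = -2*1/486 = -1/243 ≈ -0.0041152)
A(y) = 13/2 + y² (A(y) = -1 + ((y² + y*y) + 15)/2 = -1 + ((y² + y²) + 15)/2 = -1 + (2*y² + 15)/2 = -1 + (15 + 2*y²)/2 = -1 + (15/2 + y²) = 13/2 + y²)
(g + Z)*(A(5) + M(-9)) = (-1/243 + 9)*((13/2 + 5²) + 2*(-9)) = 2186*((13/2 + 25) - 18)/243 = 2186*(63/2 - 18)/243 = (2186/243)*(27/2) = 1093/9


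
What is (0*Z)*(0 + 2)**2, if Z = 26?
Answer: 0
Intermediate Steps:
(0*Z)*(0 + 2)**2 = (0*26)*(0 + 2)**2 = 0*2**2 = 0*4 = 0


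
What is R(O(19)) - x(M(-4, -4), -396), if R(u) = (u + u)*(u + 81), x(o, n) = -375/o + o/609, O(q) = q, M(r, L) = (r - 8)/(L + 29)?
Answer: 61280641/20300 ≈ 3018.8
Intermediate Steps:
M(r, L) = (-8 + r)/(29 + L)
x(o, n) = -375/o + o/609 (x(o, n) = -375/o + o*(1/609) = -375/o + o/609)
R(u) = 2*u*(81 + u) (R(u) = (2*u)*(81 + u) = 2*u*(81 + u))
R(O(19)) - x(M(-4, -4), -396) = 2*19*(81 + 19) - (-375*(29 - 4)/(-8 - 4) + ((-8 - 4)/(29 - 4))/609) = 2*19*100 - (-375/(-12/25) + (-12/25)/609) = 3800 - (-375/((1/25)*(-12)) + ((1/25)*(-12))/609) = 3800 - (-375/(-12/25) + (1/609)*(-12/25)) = 3800 - (-375*(-25/12) - 4/5075) = 3800 - (3125/4 - 4/5075) = 3800 - 1*15859359/20300 = 3800 - 15859359/20300 = 61280641/20300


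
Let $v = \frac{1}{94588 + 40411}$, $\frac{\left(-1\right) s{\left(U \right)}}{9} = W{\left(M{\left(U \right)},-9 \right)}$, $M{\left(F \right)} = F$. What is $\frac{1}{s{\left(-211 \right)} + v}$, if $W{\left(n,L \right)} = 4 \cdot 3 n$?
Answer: $\frac{134999}{3076357213} \approx 4.3883 \cdot 10^{-5}$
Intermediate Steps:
$W{\left(n,L \right)} = 12 n$
$s{\left(U \right)} = - 108 U$ ($s{\left(U \right)} = - 9 \cdot 12 U = - 108 U$)
$v = \frac{1}{134999} \approx 7.4075 \cdot 10^{-6}$
$\frac{1}{s{\left(-211 \right)} + v} = \frac{1}{\left(-108\right) \left(-211\right) + \frac{1}{134999}} = \frac{1}{22788 + \frac{1}{134999}} = \frac{1}{\frac{3076357213}{134999}} = \frac{134999}{3076357213}$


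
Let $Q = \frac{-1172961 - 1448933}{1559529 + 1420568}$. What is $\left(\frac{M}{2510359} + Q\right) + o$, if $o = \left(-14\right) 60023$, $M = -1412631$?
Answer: $- \frac{6286554903014518159}{7481113324823} \approx -8.4032 \cdot 10^{5}$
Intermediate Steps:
$Q = - \frac{2621894}{2980097} \approx -0.8798$
$o = -840322$
$\left(\frac{M}{2510359} + Q\right) + o = \left(- \frac{1412631}{2510359} - \frac{2621894}{2980097}\right) - 840322 = - \frac{10791672605153}{7481113324823} - 840322 = - \frac{6286554903014518159}{7481113324823}$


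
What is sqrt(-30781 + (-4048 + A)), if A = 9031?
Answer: I*sqrt(25798) ≈ 160.62*I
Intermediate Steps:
sqrt(-30781 + (-4048 + A)) = sqrt(-30781 + (-4048 + 9031)) = sqrt(-30781 + 4983) = sqrt(-25798) = I*sqrt(25798)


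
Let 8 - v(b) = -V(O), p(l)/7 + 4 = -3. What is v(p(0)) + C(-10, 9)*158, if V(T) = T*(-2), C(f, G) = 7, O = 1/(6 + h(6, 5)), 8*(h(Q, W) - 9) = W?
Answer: 139234/125 ≈ 1113.9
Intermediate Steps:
h(Q, W) = 9 + W/8
p(l) = -49 (p(l) = -28 + 7*(-3) = -28 - 21 = -49)
O = 8/125 (O = 1/(6 + (9 + (⅛)*5)) = 1/(6 + (9 + 5/8)) = 1/(6 + 77/8) = 1/(125/8) = 8/125 ≈ 0.064000)
V(T) = -2*T
v(b) = 984/125 (v(b) = 8 - (-1)*(-2*8/125) = 8 - (-1)*(-16)/125 = 8 - 1*16/125 = 8 - 16/125 = 984/125)
v(p(0)) + C(-10, 9)*158 = 984/125 + 7*158 = 984/125 + 1106 = 139234/125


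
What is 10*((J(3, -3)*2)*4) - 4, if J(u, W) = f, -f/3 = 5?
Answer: -1204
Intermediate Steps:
f = -15 (f = -3*5 = -15)
J(u, W) = -15
10*((J(3, -3)*2)*4) - 4 = 10*(-15*2*4) - 4 = 10*(-30*4) - 4 = 10*(-120) - 4 = -1200 - 4 = -1204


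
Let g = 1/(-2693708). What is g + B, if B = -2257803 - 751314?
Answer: -8105682535837/2693708 ≈ -3.0091e+6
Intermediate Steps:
B = -3009117
g = -1/2693708 ≈ -3.7124e-7
g + B = -1/2693708 - 3009117 = -8105682535837/2693708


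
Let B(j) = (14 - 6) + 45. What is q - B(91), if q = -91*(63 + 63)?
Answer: -11519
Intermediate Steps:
B(j) = 53 (B(j) = 8 + 45 = 53)
q = -11466 (q = -91*126 = -11466)
q - B(91) = -11466 - 1*53 = -11466 - 53 = -11519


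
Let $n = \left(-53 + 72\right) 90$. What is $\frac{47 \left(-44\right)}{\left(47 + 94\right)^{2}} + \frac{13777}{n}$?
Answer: $\frac{213053}{26790} \approx 7.9527$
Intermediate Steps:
$n = 1710$ ($n = 19 \cdot 90 = 1710$)
$\frac{47 \left(-44\right)}{\left(47 + 94\right)^{2}} + \frac{13777}{n} = \frac{47 \left(-44\right)}{\left(47 + 94\right)^{2}} + \frac{13777}{1710} = - \frac{2068}{141^{2}} + 13777 \cdot \frac{1}{1710} = - \frac{2068}{19881} + \frac{13777}{1710} = \left(-2068\right) \frac{1}{19881} + \frac{13777}{1710} = - \frac{44}{423} + \frac{13777}{1710} = \frac{213053}{26790}$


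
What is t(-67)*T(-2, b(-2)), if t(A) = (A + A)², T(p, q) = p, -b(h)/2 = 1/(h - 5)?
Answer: -35912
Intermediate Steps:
b(h) = -2/(-5 + h) (b(h) = -2/(h - 5) = -2/(-5 + h))
t(A) = 4*A² (t(A) = (2*A)² = 4*A²)
t(-67)*T(-2, b(-2)) = (4*(-67)²)*(-2) = (4*4489)*(-2) = 17956*(-2) = -35912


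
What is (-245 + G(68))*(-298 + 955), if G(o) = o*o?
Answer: 2877003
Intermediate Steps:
G(o) = o²
(-245 + G(68))*(-298 + 955) = (-245 + 68²)*(-298 + 955) = (-245 + 4624)*657 = 4379*657 = 2877003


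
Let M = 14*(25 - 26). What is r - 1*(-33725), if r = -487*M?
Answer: 40543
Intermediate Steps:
M = -14 (M = 14*(-1) = -14)
r = 6818 (r = -487*(-14) = 6818)
r - 1*(-33725) = 6818 - 1*(-33725) = 6818 + 33725 = 40543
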